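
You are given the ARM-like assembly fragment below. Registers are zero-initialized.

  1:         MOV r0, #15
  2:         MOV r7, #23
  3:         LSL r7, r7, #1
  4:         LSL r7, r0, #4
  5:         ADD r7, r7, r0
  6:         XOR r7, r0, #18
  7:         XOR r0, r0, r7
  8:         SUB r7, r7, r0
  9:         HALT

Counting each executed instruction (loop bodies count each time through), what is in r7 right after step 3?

46

r0=15
r7=23
r7=23<<1=46
After step 3: r7 = 46.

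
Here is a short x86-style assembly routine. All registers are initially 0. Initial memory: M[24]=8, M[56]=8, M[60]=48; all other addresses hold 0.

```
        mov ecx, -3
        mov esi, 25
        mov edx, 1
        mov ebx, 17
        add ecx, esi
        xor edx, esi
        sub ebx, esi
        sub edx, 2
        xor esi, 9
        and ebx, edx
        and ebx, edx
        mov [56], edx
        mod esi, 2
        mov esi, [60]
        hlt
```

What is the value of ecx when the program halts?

22

after mov ecx, -3: ecx=-3
after mov esi, 25: esi=25
after mov edx, 1: edx=1
after mov ebx, 17: ebx=17
after add ecx, esi: ecx=(-3)+25=22
after xor edx, esi: edx=1^25=24
after sub ebx, esi: ebx=17-25=-8
after sub edx, 2: edx=24-2=22
after xor esi, 9: esi=25^9=16
after and ebx, edx: ebx=(-8)&22=16
after and ebx, edx: ebx=16&22=16
mov [56], edx → M[56]=22
after mod esi, 2: esi=16%2=0
after mov esi, [60]: esi=M[60]=48
halt.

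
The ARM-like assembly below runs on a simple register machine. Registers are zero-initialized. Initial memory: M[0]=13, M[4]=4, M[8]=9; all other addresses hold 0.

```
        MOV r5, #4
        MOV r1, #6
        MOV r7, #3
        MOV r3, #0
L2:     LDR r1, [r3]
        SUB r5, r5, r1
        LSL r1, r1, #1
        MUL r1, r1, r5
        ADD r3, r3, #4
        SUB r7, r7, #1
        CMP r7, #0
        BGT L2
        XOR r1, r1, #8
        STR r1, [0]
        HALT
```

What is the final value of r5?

after MOV r5, #4: r5=4
after MOV r1, #6: r1=6
after MOV r7, #3: r7=3
after MOV r3, #0: r3=0
after LDR r1, [r3]: r1=M[0]=13
after SUB r5, r5, r1: r5=4-13=-9
after LSL r1, r1, #1: r1=13<<1=26
after MUL r1, r1, r5: r1=26*(-9)=-234
after ADD r3, r3, #4: r3=0+4=4
after SUB r7, r7, #1: r7=3-1=2
CMP r7, #0  (cmp 2,0)
BGT L2: taken
after LDR r1, [r3]: r1=M[4]=4
after SUB r5, r5, r1: r5=(-9)-4=-13
after LSL r1, r1, #1: r1=4<<1=8
after MUL r1, r1, r5: r1=8*(-13)=-104
after ADD r3, r3, #4: r3=4+4=8
after SUB r7, r7, #1: r7=2-1=1
CMP r7, #0  (cmp 1,0)
BGT L2: taken
after LDR r1, [r3]: r1=M[8]=9
after SUB r5, r5, r1: r5=(-13)-9=-22
after LSL r1, r1, #1: r1=9<<1=18
after MUL r1, r1, r5: r1=18*(-22)=-396
after ADD r3, r3, #4: r3=8+4=12
after SUB r7, r7, #1: r7=1-1=0
CMP r7, #0  (cmp 0,0)
BGT L2: not taken
after XOR r1, r1, #8: r1=(-396)^8=-388
STR r1, [0] → M[0]=-388
halt.

-22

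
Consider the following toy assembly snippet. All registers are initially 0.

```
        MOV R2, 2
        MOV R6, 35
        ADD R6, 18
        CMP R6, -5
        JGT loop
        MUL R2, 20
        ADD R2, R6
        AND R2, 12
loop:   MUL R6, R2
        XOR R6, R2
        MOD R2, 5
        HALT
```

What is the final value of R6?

104

after MOV R2, 2: R2=2
after MOV R6, 35: R6=35
after ADD R6, 18: R6=35+18=53
CMP R6, -5  (cmp 53,-5)
JGT loop: taken
after MUL R6, R2: R6=53*2=106
after XOR R6, R2: R6=106^2=104
after MOD R2, 5: R2=2%5=2
halt.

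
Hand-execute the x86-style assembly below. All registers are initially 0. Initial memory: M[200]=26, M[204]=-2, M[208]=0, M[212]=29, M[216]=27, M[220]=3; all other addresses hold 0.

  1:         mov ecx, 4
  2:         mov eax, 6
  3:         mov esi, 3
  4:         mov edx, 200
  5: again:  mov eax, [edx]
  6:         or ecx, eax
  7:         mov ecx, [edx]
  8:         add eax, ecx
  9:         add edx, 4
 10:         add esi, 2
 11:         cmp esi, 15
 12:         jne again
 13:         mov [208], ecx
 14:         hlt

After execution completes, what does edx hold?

224

after mov ecx, 4: ecx=4
after mov eax, 6: eax=6
after mov esi, 3: esi=3
after mov edx, 200: edx=200
after mov eax, [edx]: eax=M[200]=26
after or ecx, eax: ecx=4|26=30
after mov ecx, [edx]: ecx=M[200]=26
after add eax, ecx: eax=26+26=52
after add edx, 4: edx=200+4=204
after add esi, 2: esi=3+2=5
cmp esi, 15  (cmp 5,15)
jne again: taken
after mov eax, [edx]: eax=M[204]=-2
after or ecx, eax: ecx=26|(-2)=-2
after mov ecx, [edx]: ecx=M[204]=-2
after add eax, ecx: eax=(-2)+(-2)=-4
after add edx, 4: edx=204+4=208
after add esi, 2: esi=5+2=7
cmp esi, 15  (cmp 7,15)
jne again: taken
after mov eax, [edx]: eax=M[208]=0
after or ecx, eax: ecx=(-2)|0=-2
after mov ecx, [edx]: ecx=M[208]=0
after add eax, ecx: eax=0+0=0
after add edx, 4: edx=208+4=212
after add esi, 2: esi=7+2=9
cmp esi, 15  (cmp 9,15)
jne again: taken
after mov eax, [edx]: eax=M[212]=29
after or ecx, eax: ecx=0|29=29
after mov ecx, [edx]: ecx=M[212]=29
after add eax, ecx: eax=29+29=58
after add edx, 4: edx=212+4=216
after add esi, 2: esi=9+2=11
cmp esi, 15  (cmp 11,15)
jne again: taken
after mov eax, [edx]: eax=M[216]=27
after or ecx, eax: ecx=29|27=31
after mov ecx, [edx]: ecx=M[216]=27
after add eax, ecx: eax=27+27=54
after add edx, 4: edx=216+4=220
after add esi, 2: esi=11+2=13
cmp esi, 15  (cmp 13,15)
jne again: taken
after mov eax, [edx]: eax=M[220]=3
after or ecx, eax: ecx=27|3=27
after mov ecx, [edx]: ecx=M[220]=3
after add eax, ecx: eax=3+3=6
after add edx, 4: edx=220+4=224
after add esi, 2: esi=13+2=15
cmp esi, 15  (cmp 15,15)
jne again: not taken
mov [208], ecx → M[208]=3
halt.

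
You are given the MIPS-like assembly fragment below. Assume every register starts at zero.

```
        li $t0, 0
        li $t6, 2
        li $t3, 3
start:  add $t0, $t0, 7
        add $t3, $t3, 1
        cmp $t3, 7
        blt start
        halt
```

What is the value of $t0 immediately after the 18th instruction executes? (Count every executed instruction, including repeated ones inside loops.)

28

li $t0, 0 → $t0=0
li $t6, 2 → $t6=2
li $t3, 3 → $t3=3
add $t0, $t0, 7 → $t0=0+7=7
add $t3, $t3, 1 → $t3=3+1=4
cmp $t3, 7  (cmp 4,7)
blt start: taken
add $t0, $t0, 7 → $t0=7+7=14
add $t3, $t3, 1 → $t3=4+1=5
cmp $t3, 7  (cmp 5,7)
blt start: taken
add $t0, $t0, 7 → $t0=14+7=21
add $t3, $t3, 1 → $t3=5+1=6
cmp $t3, 7  (cmp 6,7)
blt start: taken
add $t0, $t0, 7 → $t0=21+7=28
add $t3, $t3, 1 → $t3=6+1=7
cmp $t3, 7  (cmp 7,7)
After step 18: $t0 = 28.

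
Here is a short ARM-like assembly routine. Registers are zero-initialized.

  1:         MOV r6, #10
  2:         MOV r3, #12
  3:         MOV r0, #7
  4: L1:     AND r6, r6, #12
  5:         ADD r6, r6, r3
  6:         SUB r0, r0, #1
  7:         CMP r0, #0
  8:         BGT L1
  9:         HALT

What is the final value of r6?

r6=10
r3=12
r0=7
r6=10&12=8
r6=8+12=20
r0=7-1=6
CMP r0, #0  (cmp 6,0)
BGT L1: taken
r6=20&12=4
r6=4+12=16
r0=6-1=5
CMP r0, #0  (cmp 5,0)
BGT L1: taken
r6=16&12=0
r6=0+12=12
r0=5-1=4
CMP r0, #0  (cmp 4,0)
BGT L1: taken
r6=12&12=12
r6=12+12=24
r0=4-1=3
CMP r0, #0  (cmp 3,0)
BGT L1: taken
r6=24&12=8
r6=8+12=20
r0=3-1=2
CMP r0, #0  (cmp 2,0)
BGT L1: taken
r6=20&12=4
r6=4+12=16
r0=2-1=1
CMP r0, #0  (cmp 1,0)
BGT L1: taken
r6=16&12=0
r6=0+12=12
r0=1-1=0
CMP r0, #0  (cmp 0,0)
BGT L1: not taken
halt.

12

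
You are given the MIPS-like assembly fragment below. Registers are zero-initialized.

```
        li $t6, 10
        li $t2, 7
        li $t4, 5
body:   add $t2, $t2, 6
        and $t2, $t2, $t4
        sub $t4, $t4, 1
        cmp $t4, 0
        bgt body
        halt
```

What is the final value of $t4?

0

$t6=10
$t2=7
$t4=5
$t2=7+6=13
$t2=13&5=5
$t4=5-1=4
cmp $t4, 0  (cmp 4,0)
bgt body: taken
$t2=5+6=11
$t2=11&4=0
$t4=4-1=3
cmp $t4, 0  (cmp 3,0)
bgt body: taken
$t2=0+6=6
$t2=6&3=2
$t4=3-1=2
cmp $t4, 0  (cmp 2,0)
bgt body: taken
$t2=2+6=8
$t2=8&2=0
$t4=2-1=1
cmp $t4, 0  (cmp 1,0)
bgt body: taken
$t2=0+6=6
$t2=6&1=0
$t4=1-1=0
cmp $t4, 0  (cmp 0,0)
bgt body: not taken
halt.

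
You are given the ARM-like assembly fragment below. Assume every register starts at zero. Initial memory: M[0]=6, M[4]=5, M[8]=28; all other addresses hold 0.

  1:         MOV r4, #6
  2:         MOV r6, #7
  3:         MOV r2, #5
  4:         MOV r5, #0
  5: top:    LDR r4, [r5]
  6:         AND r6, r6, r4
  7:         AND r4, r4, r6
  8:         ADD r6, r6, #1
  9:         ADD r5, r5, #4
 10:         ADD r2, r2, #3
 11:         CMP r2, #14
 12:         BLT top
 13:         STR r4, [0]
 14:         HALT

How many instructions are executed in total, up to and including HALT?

r4=6
r6=7
r2=5
r5=0
r4=M[0]=6
r6=7&6=6
r4=6&6=6
r6=6+1=7
r5=0+4=4
r2=5+3=8
CMP r2, #14  (cmp 8,14)
BLT top: taken
r4=M[4]=5
r6=7&5=5
r4=5&5=5
r6=5+1=6
r5=4+4=8
r2=8+3=11
CMP r2, #14  (cmp 11,14)
BLT top: taken
r4=M[8]=28
r6=6&28=4
r4=28&4=4
r6=4+1=5
r5=8+4=12
r2=11+3=14
CMP r2, #14  (cmp 14,14)
BLT top: not taken
STR r4, [0] → M[0]=4
halt.
Total executed instructions: 30.

30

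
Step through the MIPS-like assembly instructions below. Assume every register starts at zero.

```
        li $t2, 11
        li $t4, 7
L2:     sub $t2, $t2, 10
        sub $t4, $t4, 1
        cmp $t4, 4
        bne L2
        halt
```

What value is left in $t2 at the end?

-19

$t2=11
$t4=7
$t2=11-10=1
$t4=7-1=6
cmp $t4, 4  (cmp 6,4)
bne L2: taken
$t2=1-10=-9
$t4=6-1=5
cmp $t4, 4  (cmp 5,4)
bne L2: taken
$t2=(-9)-10=-19
$t4=5-1=4
cmp $t4, 4  (cmp 4,4)
bne L2: not taken
halt.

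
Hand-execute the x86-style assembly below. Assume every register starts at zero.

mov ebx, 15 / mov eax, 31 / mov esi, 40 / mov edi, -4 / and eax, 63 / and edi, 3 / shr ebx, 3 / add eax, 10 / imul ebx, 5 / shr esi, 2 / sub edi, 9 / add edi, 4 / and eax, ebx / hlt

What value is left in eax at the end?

ebx=15
eax=31
esi=40
edi=-4
eax=31&63=31
edi=(-4)&3=0
ebx=15>>3=1
eax=31+10=41
ebx=1*5=5
esi=40>>2=10
edi=0-9=-9
edi=(-9)+4=-5
eax=41&5=1
halt.

1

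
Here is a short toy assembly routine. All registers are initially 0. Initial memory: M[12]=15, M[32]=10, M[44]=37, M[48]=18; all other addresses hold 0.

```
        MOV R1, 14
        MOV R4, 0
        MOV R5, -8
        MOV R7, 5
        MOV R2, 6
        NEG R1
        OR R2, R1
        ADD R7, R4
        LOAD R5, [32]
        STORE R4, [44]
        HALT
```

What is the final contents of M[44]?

R1=14
R4=0
R5=-8
R7=5
R2=6
R1=-(14)=-14
R2=6|(-14)=-10
R7=5+0=5
R5=M[32]=10
STORE R4, [44] → M[44]=0
halt.

0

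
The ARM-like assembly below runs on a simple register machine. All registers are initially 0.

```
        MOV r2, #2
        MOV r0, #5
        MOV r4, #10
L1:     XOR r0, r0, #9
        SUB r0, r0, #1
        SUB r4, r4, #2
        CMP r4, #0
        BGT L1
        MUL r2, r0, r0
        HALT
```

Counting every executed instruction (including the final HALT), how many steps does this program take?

r2=2
r0=5
r4=10
r0=5^9=12
r0=12-1=11
r4=10-2=8
CMP r4, #0  (cmp 8,0)
BGT L1: taken
r0=11^9=2
r0=2-1=1
r4=8-2=6
CMP r4, #0  (cmp 6,0)
BGT L1: taken
r0=1^9=8
r0=8-1=7
r4=6-2=4
CMP r4, #0  (cmp 4,0)
BGT L1: taken
r0=7^9=14
r0=14-1=13
r4=4-2=2
CMP r4, #0  (cmp 2,0)
BGT L1: taken
r0=13^9=4
r0=4-1=3
r4=2-2=0
CMP r4, #0  (cmp 0,0)
BGT L1: not taken
r2=3*3=9
halt.
Total executed instructions: 30.

30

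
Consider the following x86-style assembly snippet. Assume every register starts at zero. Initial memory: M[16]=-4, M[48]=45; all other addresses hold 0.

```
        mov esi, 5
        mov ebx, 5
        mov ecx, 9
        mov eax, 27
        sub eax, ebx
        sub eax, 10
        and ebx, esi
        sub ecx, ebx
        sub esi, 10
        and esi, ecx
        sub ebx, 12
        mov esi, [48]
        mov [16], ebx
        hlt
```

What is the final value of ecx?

4

esi=5
ebx=5
ecx=9
eax=27
eax=27-5=22
eax=22-10=12
ebx=5&5=5
ecx=9-5=4
esi=5-10=-5
esi=(-5)&4=0
ebx=5-12=-7
esi=M[48]=45
mov [16], ebx → M[16]=-7
halt.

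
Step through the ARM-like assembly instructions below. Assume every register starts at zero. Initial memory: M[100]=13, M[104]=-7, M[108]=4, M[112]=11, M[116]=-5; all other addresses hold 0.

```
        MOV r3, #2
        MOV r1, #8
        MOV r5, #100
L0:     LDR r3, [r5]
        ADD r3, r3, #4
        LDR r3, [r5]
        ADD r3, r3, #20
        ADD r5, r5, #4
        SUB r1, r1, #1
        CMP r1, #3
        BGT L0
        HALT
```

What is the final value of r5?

MOV r3, #2 → r3=2
MOV r1, #8 → r1=8
MOV r5, #100 → r5=100
LDR r3, [r5] → r3=M[100]=13
ADD r3, r3, #4 → r3=13+4=17
LDR r3, [r5] → r3=M[100]=13
ADD r3, r3, #20 → r3=13+20=33
ADD r5, r5, #4 → r5=100+4=104
SUB r1, r1, #1 → r1=8-1=7
CMP r1, #3  (cmp 7,3)
BGT L0: taken
LDR r3, [r5] → r3=M[104]=-7
ADD r3, r3, #4 → r3=(-7)+4=-3
LDR r3, [r5] → r3=M[104]=-7
ADD r3, r3, #20 → r3=(-7)+20=13
ADD r5, r5, #4 → r5=104+4=108
SUB r1, r1, #1 → r1=7-1=6
CMP r1, #3  (cmp 6,3)
BGT L0: taken
LDR r3, [r5] → r3=M[108]=4
ADD r3, r3, #4 → r3=4+4=8
LDR r3, [r5] → r3=M[108]=4
ADD r3, r3, #20 → r3=4+20=24
ADD r5, r5, #4 → r5=108+4=112
SUB r1, r1, #1 → r1=6-1=5
CMP r1, #3  (cmp 5,3)
BGT L0: taken
LDR r3, [r5] → r3=M[112]=11
ADD r3, r3, #4 → r3=11+4=15
LDR r3, [r5] → r3=M[112]=11
ADD r3, r3, #20 → r3=11+20=31
ADD r5, r5, #4 → r5=112+4=116
SUB r1, r1, #1 → r1=5-1=4
CMP r1, #3  (cmp 4,3)
BGT L0: taken
LDR r3, [r5] → r3=M[116]=-5
ADD r3, r3, #4 → r3=(-5)+4=-1
LDR r3, [r5] → r3=M[116]=-5
ADD r3, r3, #20 → r3=(-5)+20=15
ADD r5, r5, #4 → r5=116+4=120
SUB r1, r1, #1 → r1=4-1=3
CMP r1, #3  (cmp 3,3)
BGT L0: not taken
halt.

120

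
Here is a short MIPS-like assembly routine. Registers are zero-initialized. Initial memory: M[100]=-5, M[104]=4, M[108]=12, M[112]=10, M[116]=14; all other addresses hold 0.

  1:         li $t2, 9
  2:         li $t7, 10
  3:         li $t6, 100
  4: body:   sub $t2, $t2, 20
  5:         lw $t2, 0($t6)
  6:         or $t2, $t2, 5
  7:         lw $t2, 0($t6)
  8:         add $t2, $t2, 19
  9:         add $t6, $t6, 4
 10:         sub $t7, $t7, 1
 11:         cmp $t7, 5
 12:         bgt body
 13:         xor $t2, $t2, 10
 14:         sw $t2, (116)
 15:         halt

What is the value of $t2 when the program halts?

43

$t2=9
$t7=10
$t6=100
$t2=9-20=-11
$t2=M[100]=-5
$t2=(-5)|5=-1
$t2=M[100]=-5
$t2=(-5)+19=14
$t6=100+4=104
$t7=10-1=9
cmp $t7, 5  (cmp 9,5)
bgt body: taken
$t2=14-20=-6
$t2=M[104]=4
$t2=4|5=5
$t2=M[104]=4
$t2=4+19=23
$t6=104+4=108
$t7=9-1=8
cmp $t7, 5  (cmp 8,5)
bgt body: taken
$t2=23-20=3
$t2=M[108]=12
$t2=12|5=13
$t2=M[108]=12
$t2=12+19=31
$t6=108+4=112
$t7=8-1=7
cmp $t7, 5  (cmp 7,5)
bgt body: taken
$t2=31-20=11
$t2=M[112]=10
$t2=10|5=15
$t2=M[112]=10
$t2=10+19=29
$t6=112+4=116
$t7=7-1=6
cmp $t7, 5  (cmp 6,5)
bgt body: taken
$t2=29-20=9
$t2=M[116]=14
$t2=14|5=15
$t2=M[116]=14
$t2=14+19=33
$t6=116+4=120
$t7=6-1=5
cmp $t7, 5  (cmp 5,5)
bgt body: not taken
$t2=33^10=43
sw $t2, (116) → M[116]=43
halt.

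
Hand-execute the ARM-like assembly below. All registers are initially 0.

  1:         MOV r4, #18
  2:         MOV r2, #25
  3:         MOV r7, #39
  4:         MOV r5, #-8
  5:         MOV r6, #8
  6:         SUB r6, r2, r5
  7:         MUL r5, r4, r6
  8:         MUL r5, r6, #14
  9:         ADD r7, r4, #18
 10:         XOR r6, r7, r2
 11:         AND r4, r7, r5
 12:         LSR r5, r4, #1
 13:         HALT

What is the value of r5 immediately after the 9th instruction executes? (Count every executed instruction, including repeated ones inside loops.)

after MOV r4, #18: r4=18
after MOV r2, #25: r2=25
after MOV r7, #39: r7=39
after MOV r5, #-8: r5=-8
after MOV r6, #8: r6=8
after SUB r6, r2, r5: r6=25-(-8)=33
after MUL r5, r4, r6: r5=18*33=594
after MUL r5, r6, #14: r5=33*14=462
after ADD r7, r4, #18: r7=18+18=36
After step 9: r5 = 462.

462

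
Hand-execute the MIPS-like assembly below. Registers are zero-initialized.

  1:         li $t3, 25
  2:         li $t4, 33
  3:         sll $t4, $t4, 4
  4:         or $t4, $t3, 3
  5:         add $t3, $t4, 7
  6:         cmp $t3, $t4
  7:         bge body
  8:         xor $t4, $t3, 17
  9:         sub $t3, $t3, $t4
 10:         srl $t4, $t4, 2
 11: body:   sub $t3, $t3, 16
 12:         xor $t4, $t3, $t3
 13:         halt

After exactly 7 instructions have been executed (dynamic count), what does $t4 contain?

li $t3, 25 → $t3=25
li $t4, 33 → $t4=33
sll $t4, $t4, 4 → $t4=33<<4=528
or $t4, $t3, 3 → $t4=25|3=27
add $t3, $t4, 7 → $t3=27+7=34
cmp $t3, $t4  (cmp 34,27)
bge body: taken
After step 7: $t4 = 27.

27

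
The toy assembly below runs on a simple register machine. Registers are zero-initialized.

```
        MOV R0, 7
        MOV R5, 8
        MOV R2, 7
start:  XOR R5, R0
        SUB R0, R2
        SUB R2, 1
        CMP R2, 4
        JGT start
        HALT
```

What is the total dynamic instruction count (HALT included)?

MOV R0, 7 → R0=7
MOV R5, 8 → R5=8
MOV R2, 7 → R2=7
XOR R5, R0 → R5=8^7=15
SUB R0, R2 → R0=7-7=0
SUB R2, 1 → R2=7-1=6
CMP R2, 4  (cmp 6,4)
JGT start: taken
XOR R5, R0 → R5=15^0=15
SUB R0, R2 → R0=0-6=-6
SUB R2, 1 → R2=6-1=5
CMP R2, 4  (cmp 5,4)
JGT start: taken
XOR R5, R0 → R5=15^(-6)=-11
SUB R0, R2 → R0=(-6)-5=-11
SUB R2, 1 → R2=5-1=4
CMP R2, 4  (cmp 4,4)
JGT start: not taken
halt.
Total executed instructions: 19.

19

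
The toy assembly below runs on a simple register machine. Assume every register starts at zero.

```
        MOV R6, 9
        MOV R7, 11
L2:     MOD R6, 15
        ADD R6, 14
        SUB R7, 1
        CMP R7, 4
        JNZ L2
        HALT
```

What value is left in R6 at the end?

17

after MOV R6, 9: R6=9
after MOV R7, 11: R7=11
after MOD R6, 15: R6=9%15=9
after ADD R6, 14: R6=9+14=23
after SUB R7, 1: R7=11-1=10
CMP R7, 4  (cmp 10,4)
JNZ L2: taken
after MOD R6, 15: R6=23%15=8
after ADD R6, 14: R6=8+14=22
after SUB R7, 1: R7=10-1=9
CMP R7, 4  (cmp 9,4)
JNZ L2: taken
after MOD R6, 15: R6=22%15=7
after ADD R6, 14: R6=7+14=21
after SUB R7, 1: R7=9-1=8
CMP R7, 4  (cmp 8,4)
JNZ L2: taken
after MOD R6, 15: R6=21%15=6
after ADD R6, 14: R6=6+14=20
after SUB R7, 1: R7=8-1=7
CMP R7, 4  (cmp 7,4)
JNZ L2: taken
after MOD R6, 15: R6=20%15=5
after ADD R6, 14: R6=5+14=19
after SUB R7, 1: R7=7-1=6
CMP R7, 4  (cmp 6,4)
JNZ L2: taken
after MOD R6, 15: R6=19%15=4
after ADD R6, 14: R6=4+14=18
after SUB R7, 1: R7=6-1=5
CMP R7, 4  (cmp 5,4)
JNZ L2: taken
after MOD R6, 15: R6=18%15=3
after ADD R6, 14: R6=3+14=17
after SUB R7, 1: R7=5-1=4
CMP R7, 4  (cmp 4,4)
JNZ L2: not taken
halt.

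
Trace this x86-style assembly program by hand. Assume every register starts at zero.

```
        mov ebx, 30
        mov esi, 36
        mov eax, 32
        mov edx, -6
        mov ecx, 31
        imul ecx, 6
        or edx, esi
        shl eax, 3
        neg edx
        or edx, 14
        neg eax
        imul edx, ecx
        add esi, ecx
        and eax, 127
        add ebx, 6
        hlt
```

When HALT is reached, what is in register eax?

0

after mov ebx, 30: ebx=30
after mov esi, 36: esi=36
after mov eax, 32: eax=32
after mov edx, -6: edx=-6
after mov ecx, 31: ecx=31
after imul ecx, 6: ecx=31*6=186
after or edx, esi: edx=(-6)|36=-2
after shl eax, 3: eax=32<<3=256
after neg edx: edx=-(-2)=2
after or edx, 14: edx=2|14=14
after neg eax: eax=-(256)=-256
after imul edx, ecx: edx=14*186=2604
after add esi, ecx: esi=36+186=222
after and eax, 127: eax=(-256)&127=0
after add ebx, 6: ebx=30+6=36
halt.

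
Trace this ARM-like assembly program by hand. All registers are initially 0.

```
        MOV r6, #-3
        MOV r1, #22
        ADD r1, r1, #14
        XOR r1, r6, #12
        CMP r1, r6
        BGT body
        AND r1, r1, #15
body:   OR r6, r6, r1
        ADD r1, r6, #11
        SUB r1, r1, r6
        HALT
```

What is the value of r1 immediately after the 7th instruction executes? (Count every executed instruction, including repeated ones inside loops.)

r6=-3
r1=22
r1=22+14=36
r1=(-3)^12=-15
CMP r1, r6  (cmp -15,-3)
BGT body: not taken
r1=(-15)&15=1
After step 7: r1 = 1.

1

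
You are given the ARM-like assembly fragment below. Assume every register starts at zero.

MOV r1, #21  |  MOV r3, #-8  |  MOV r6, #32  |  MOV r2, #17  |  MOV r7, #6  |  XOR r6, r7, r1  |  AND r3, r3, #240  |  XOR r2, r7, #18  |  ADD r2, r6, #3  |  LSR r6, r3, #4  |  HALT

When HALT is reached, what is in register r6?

MOV r1, #21 → r1=21
MOV r3, #-8 → r3=-8
MOV r6, #32 → r6=32
MOV r2, #17 → r2=17
MOV r7, #6 → r7=6
XOR r6, r7, r1 → r6=6^21=19
AND r3, r3, #240 → r3=(-8)&240=240
XOR r2, r7, #18 → r2=6^18=20
ADD r2, r6, #3 → r2=19+3=22
LSR r6, r3, #4 → r6=240>>4=15
halt.

15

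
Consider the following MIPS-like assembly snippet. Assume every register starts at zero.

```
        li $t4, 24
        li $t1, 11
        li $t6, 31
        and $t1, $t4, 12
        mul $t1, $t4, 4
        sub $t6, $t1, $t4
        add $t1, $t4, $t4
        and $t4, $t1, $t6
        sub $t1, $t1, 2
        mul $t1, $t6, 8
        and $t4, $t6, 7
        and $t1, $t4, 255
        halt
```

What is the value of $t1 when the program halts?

0

after li $t4, 24: $t4=24
after li $t1, 11: $t1=11
after li $t6, 31: $t6=31
after and $t1, $t4, 12: $t1=24&12=8
after mul $t1, $t4, 4: $t1=24*4=96
after sub $t6, $t1, $t4: $t6=96-24=72
after add $t1, $t4, $t4: $t1=24+24=48
after and $t4, $t1, $t6: $t4=48&72=0
after sub $t1, $t1, 2: $t1=48-2=46
after mul $t1, $t6, 8: $t1=72*8=576
after and $t4, $t6, 7: $t4=72&7=0
after and $t1, $t4, 255: $t1=0&255=0
halt.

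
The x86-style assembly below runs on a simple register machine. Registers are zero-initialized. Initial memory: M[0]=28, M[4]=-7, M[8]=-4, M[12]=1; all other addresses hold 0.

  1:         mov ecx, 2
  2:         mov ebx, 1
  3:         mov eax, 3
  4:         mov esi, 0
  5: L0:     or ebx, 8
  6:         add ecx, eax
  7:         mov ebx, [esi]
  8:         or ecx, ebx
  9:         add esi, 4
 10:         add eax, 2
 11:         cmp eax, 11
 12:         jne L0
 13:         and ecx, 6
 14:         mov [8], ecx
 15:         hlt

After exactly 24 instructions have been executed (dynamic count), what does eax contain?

7

after mov ecx, 2: ecx=2
after mov ebx, 1: ebx=1
after mov eax, 3: eax=3
after mov esi, 0: esi=0
after or ebx, 8: ebx=1|8=9
after add ecx, eax: ecx=2+3=5
after mov ebx, [esi]: ebx=M[0]=28
after or ecx, ebx: ecx=5|28=29
after add esi, 4: esi=0+4=4
after add eax, 2: eax=3+2=5
cmp eax, 11  (cmp 5,11)
jne L0: taken
after or ebx, 8: ebx=28|8=28
after add ecx, eax: ecx=29+5=34
after mov ebx, [esi]: ebx=M[4]=-7
after or ecx, ebx: ecx=34|(-7)=-5
after add esi, 4: esi=4+4=8
after add eax, 2: eax=5+2=7
cmp eax, 11  (cmp 7,11)
jne L0: taken
after or ebx, 8: ebx=(-7)|8=-7
after add ecx, eax: ecx=(-5)+7=2
after mov ebx, [esi]: ebx=M[8]=-4
after or ecx, ebx: ecx=2|(-4)=-2
After step 24: eax = 7.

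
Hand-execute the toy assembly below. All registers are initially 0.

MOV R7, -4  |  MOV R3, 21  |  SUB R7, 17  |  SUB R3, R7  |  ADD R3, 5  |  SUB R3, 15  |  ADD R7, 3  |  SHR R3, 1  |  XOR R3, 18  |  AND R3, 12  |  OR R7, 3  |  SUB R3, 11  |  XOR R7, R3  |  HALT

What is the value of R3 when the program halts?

R7=-4
R3=21
R7=(-4)-17=-21
R3=21-(-21)=42
R3=42+5=47
R3=47-15=32
R7=(-21)+3=-18
R3=32>>1=16
R3=16^18=2
R3=2&12=0
R7=(-18)|3=-17
R3=0-11=-11
R7=(-17)^(-11)=26
halt.

-11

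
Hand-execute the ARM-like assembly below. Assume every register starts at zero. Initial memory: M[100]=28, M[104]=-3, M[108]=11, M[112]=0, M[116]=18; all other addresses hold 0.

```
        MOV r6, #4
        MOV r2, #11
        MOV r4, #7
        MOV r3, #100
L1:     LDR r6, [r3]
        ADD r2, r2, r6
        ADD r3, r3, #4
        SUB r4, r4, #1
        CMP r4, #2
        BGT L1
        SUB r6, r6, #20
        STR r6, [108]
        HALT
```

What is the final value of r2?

r6=4
r2=11
r4=7
r3=100
r6=M[100]=28
r2=11+28=39
r3=100+4=104
r4=7-1=6
CMP r4, #2  (cmp 6,2)
BGT L1: taken
r6=M[104]=-3
r2=39+(-3)=36
r3=104+4=108
r4=6-1=5
CMP r4, #2  (cmp 5,2)
BGT L1: taken
r6=M[108]=11
r2=36+11=47
r3=108+4=112
r4=5-1=4
CMP r4, #2  (cmp 4,2)
BGT L1: taken
r6=M[112]=0
r2=47+0=47
r3=112+4=116
r4=4-1=3
CMP r4, #2  (cmp 3,2)
BGT L1: taken
r6=M[116]=18
r2=47+18=65
r3=116+4=120
r4=3-1=2
CMP r4, #2  (cmp 2,2)
BGT L1: not taken
r6=18-20=-2
STR r6, [108] → M[108]=-2
halt.

65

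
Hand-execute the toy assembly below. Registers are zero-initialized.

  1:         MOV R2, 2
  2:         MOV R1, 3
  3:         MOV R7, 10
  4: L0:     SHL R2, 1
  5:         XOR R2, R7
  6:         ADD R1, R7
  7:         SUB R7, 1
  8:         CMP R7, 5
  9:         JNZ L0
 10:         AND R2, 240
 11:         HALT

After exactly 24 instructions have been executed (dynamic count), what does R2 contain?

after MOV R2, 2: R2=2
after MOV R1, 3: R1=3
after MOV R7, 10: R7=10
after SHL R2, 1: R2=2<<1=4
after XOR R2, R7: R2=4^10=14
after ADD R1, R7: R1=3+10=13
after SUB R7, 1: R7=10-1=9
CMP R7, 5  (cmp 9,5)
JNZ L0: taken
after SHL R2, 1: R2=14<<1=28
after XOR R2, R7: R2=28^9=21
after ADD R1, R7: R1=13+9=22
after SUB R7, 1: R7=9-1=8
CMP R7, 5  (cmp 8,5)
JNZ L0: taken
after SHL R2, 1: R2=21<<1=42
after XOR R2, R7: R2=42^8=34
after ADD R1, R7: R1=22+8=30
after SUB R7, 1: R7=8-1=7
CMP R7, 5  (cmp 7,5)
JNZ L0: taken
after SHL R2, 1: R2=34<<1=68
after XOR R2, R7: R2=68^7=67
after ADD R1, R7: R1=30+7=37
After step 24: R2 = 67.

67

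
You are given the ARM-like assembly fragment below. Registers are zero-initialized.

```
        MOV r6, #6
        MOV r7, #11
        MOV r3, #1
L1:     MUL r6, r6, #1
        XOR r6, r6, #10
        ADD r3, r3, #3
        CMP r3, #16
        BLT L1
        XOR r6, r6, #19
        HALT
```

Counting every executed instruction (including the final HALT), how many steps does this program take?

after MOV r6, #6: r6=6
after MOV r7, #11: r7=11
after MOV r3, #1: r3=1
after MUL r6, r6, #1: r6=6*1=6
after XOR r6, r6, #10: r6=6^10=12
after ADD r3, r3, #3: r3=1+3=4
CMP r3, #16  (cmp 4,16)
BLT L1: taken
after MUL r6, r6, #1: r6=12*1=12
after XOR r6, r6, #10: r6=12^10=6
after ADD r3, r3, #3: r3=4+3=7
CMP r3, #16  (cmp 7,16)
BLT L1: taken
after MUL r6, r6, #1: r6=6*1=6
after XOR r6, r6, #10: r6=6^10=12
after ADD r3, r3, #3: r3=7+3=10
CMP r3, #16  (cmp 10,16)
BLT L1: taken
after MUL r6, r6, #1: r6=12*1=12
after XOR r6, r6, #10: r6=12^10=6
after ADD r3, r3, #3: r3=10+3=13
CMP r3, #16  (cmp 13,16)
BLT L1: taken
after MUL r6, r6, #1: r6=6*1=6
after XOR r6, r6, #10: r6=6^10=12
after ADD r3, r3, #3: r3=13+3=16
CMP r3, #16  (cmp 16,16)
BLT L1: not taken
after XOR r6, r6, #19: r6=12^19=31
halt.
Total executed instructions: 30.

30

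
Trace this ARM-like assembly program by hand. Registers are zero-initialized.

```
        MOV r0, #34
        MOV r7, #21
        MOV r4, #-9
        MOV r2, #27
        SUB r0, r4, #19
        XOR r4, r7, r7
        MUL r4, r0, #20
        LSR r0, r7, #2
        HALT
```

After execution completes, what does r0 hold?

MOV r0, #34 → r0=34
MOV r7, #21 → r7=21
MOV r4, #-9 → r4=-9
MOV r2, #27 → r2=27
SUB r0, r4, #19 → r0=(-9)-19=-28
XOR r4, r7, r7 → r4=21^21=0
MUL r4, r0, #20 → r4=(-28)*20=-560
LSR r0, r7, #2 → r0=21>>2=5
halt.

5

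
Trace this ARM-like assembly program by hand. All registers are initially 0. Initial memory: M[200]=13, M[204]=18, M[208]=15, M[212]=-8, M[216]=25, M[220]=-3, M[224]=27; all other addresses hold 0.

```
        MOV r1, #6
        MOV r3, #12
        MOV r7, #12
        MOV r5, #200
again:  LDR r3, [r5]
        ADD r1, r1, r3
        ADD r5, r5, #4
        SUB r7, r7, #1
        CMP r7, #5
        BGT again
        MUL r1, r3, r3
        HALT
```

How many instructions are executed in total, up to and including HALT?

MOV r1, #6 → r1=6
MOV r3, #12 → r3=12
MOV r7, #12 → r7=12
MOV r5, #200 → r5=200
LDR r3, [r5] → r3=M[200]=13
ADD r1, r1, r3 → r1=6+13=19
ADD r5, r5, #4 → r5=200+4=204
SUB r7, r7, #1 → r7=12-1=11
CMP r7, #5  (cmp 11,5)
BGT again: taken
LDR r3, [r5] → r3=M[204]=18
ADD r1, r1, r3 → r1=19+18=37
ADD r5, r5, #4 → r5=204+4=208
SUB r7, r7, #1 → r7=11-1=10
CMP r7, #5  (cmp 10,5)
BGT again: taken
LDR r3, [r5] → r3=M[208]=15
ADD r1, r1, r3 → r1=37+15=52
ADD r5, r5, #4 → r5=208+4=212
SUB r7, r7, #1 → r7=10-1=9
CMP r7, #5  (cmp 9,5)
BGT again: taken
LDR r3, [r5] → r3=M[212]=-8
ADD r1, r1, r3 → r1=52+(-8)=44
ADD r5, r5, #4 → r5=212+4=216
SUB r7, r7, #1 → r7=9-1=8
CMP r7, #5  (cmp 8,5)
BGT again: taken
LDR r3, [r5] → r3=M[216]=25
ADD r1, r1, r3 → r1=44+25=69
ADD r5, r5, #4 → r5=216+4=220
SUB r7, r7, #1 → r7=8-1=7
CMP r7, #5  (cmp 7,5)
BGT again: taken
LDR r3, [r5] → r3=M[220]=-3
ADD r1, r1, r3 → r1=69+(-3)=66
ADD r5, r5, #4 → r5=220+4=224
SUB r7, r7, #1 → r7=7-1=6
CMP r7, #5  (cmp 6,5)
BGT again: taken
LDR r3, [r5] → r3=M[224]=27
ADD r1, r1, r3 → r1=66+27=93
ADD r5, r5, #4 → r5=224+4=228
SUB r7, r7, #1 → r7=6-1=5
CMP r7, #5  (cmp 5,5)
BGT again: not taken
MUL r1, r3, r3 → r1=27*27=729
halt.
Total executed instructions: 48.

48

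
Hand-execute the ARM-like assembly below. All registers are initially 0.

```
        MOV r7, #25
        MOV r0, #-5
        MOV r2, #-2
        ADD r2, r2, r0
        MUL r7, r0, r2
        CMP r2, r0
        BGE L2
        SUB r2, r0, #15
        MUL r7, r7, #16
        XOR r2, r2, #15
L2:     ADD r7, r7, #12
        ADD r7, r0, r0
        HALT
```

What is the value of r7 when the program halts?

-10

MOV r7, #25 → r7=25
MOV r0, #-5 → r0=-5
MOV r2, #-2 → r2=-2
ADD r2, r2, r0 → r2=(-2)+(-5)=-7
MUL r7, r0, r2 → r7=(-5)*(-7)=35
CMP r2, r0  (cmp -7,-5)
BGE L2: not taken
SUB r2, r0, #15 → r2=(-5)-15=-20
MUL r7, r7, #16 → r7=35*16=560
XOR r2, r2, #15 → r2=(-20)^15=-29
ADD r7, r7, #12 → r7=560+12=572
ADD r7, r0, r0 → r7=(-5)+(-5)=-10
halt.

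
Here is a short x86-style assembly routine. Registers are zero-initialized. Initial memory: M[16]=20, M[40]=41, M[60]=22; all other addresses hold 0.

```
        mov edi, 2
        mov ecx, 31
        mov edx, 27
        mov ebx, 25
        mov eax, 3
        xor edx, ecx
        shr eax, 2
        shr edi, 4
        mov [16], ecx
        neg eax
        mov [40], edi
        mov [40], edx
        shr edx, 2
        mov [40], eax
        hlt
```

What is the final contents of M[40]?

mov edi, 2 → edi=2
mov ecx, 31 → ecx=31
mov edx, 27 → edx=27
mov ebx, 25 → ebx=25
mov eax, 3 → eax=3
xor edx, ecx → edx=27^31=4
shr eax, 2 → eax=3>>2=0
shr edi, 4 → edi=2>>4=0
mov [16], ecx → M[16]=31
neg eax → eax=-(0)=0
mov [40], edi → M[40]=0
mov [40], edx → M[40]=4
shr edx, 2 → edx=4>>2=1
mov [40], eax → M[40]=0
halt.

0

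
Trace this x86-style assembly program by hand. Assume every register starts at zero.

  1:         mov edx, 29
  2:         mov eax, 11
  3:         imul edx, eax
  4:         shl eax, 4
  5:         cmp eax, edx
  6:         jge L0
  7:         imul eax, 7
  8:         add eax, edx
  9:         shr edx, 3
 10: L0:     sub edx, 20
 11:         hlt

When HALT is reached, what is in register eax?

1551

edx=29
eax=11
edx=29*11=319
eax=11<<4=176
cmp eax, edx  (cmp 176,319)
jge L0: not taken
eax=176*7=1232
eax=1232+319=1551
edx=319>>3=39
edx=39-20=19
halt.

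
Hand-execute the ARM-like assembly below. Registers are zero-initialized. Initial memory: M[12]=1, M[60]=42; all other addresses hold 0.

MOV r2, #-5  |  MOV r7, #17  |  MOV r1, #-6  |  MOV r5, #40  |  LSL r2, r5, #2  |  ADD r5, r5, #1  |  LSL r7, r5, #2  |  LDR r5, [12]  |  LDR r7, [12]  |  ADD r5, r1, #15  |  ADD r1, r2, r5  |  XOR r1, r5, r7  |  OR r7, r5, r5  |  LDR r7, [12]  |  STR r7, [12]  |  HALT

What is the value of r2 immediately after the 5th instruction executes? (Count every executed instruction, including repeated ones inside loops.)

after MOV r2, #-5: r2=-5
after MOV r7, #17: r7=17
after MOV r1, #-6: r1=-6
after MOV r5, #40: r5=40
after LSL r2, r5, #2: r2=40<<2=160
After step 5: r2 = 160.

160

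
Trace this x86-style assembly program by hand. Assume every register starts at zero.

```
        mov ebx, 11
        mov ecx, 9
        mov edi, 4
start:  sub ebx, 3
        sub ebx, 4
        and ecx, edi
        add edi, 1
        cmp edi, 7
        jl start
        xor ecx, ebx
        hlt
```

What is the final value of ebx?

-10

after mov ebx, 11: ebx=11
after mov ecx, 9: ecx=9
after mov edi, 4: edi=4
after sub ebx, 3: ebx=11-3=8
after sub ebx, 4: ebx=8-4=4
after and ecx, edi: ecx=9&4=0
after add edi, 1: edi=4+1=5
cmp edi, 7  (cmp 5,7)
jl start: taken
after sub ebx, 3: ebx=4-3=1
after sub ebx, 4: ebx=1-4=-3
after and ecx, edi: ecx=0&5=0
after add edi, 1: edi=5+1=6
cmp edi, 7  (cmp 6,7)
jl start: taken
after sub ebx, 3: ebx=(-3)-3=-6
after sub ebx, 4: ebx=(-6)-4=-10
after and ecx, edi: ecx=0&6=0
after add edi, 1: edi=6+1=7
cmp edi, 7  (cmp 7,7)
jl start: not taken
after xor ecx, ebx: ecx=0^(-10)=-10
halt.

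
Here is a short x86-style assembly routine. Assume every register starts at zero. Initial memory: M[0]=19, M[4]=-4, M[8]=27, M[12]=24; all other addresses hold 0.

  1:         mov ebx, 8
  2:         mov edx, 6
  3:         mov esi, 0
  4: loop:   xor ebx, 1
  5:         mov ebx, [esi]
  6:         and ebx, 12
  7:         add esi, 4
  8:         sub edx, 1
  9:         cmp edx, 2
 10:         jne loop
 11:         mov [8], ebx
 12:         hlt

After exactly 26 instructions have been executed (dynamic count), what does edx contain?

mov ebx, 8 → ebx=8
mov edx, 6 → edx=6
mov esi, 0 → esi=0
xor ebx, 1 → ebx=8^1=9
mov ebx, [esi] → ebx=M[0]=19
and ebx, 12 → ebx=19&12=0
add esi, 4 → esi=0+4=4
sub edx, 1 → edx=6-1=5
cmp edx, 2  (cmp 5,2)
jne loop: taken
xor ebx, 1 → ebx=0^1=1
mov ebx, [esi] → ebx=M[4]=-4
and ebx, 12 → ebx=(-4)&12=12
add esi, 4 → esi=4+4=8
sub edx, 1 → edx=5-1=4
cmp edx, 2  (cmp 4,2)
jne loop: taken
xor ebx, 1 → ebx=12^1=13
mov ebx, [esi] → ebx=M[8]=27
and ebx, 12 → ebx=27&12=8
add esi, 4 → esi=8+4=12
sub edx, 1 → edx=4-1=3
cmp edx, 2  (cmp 3,2)
jne loop: taken
xor ebx, 1 → ebx=8^1=9
mov ebx, [esi] → ebx=M[12]=24
After step 26: edx = 3.

3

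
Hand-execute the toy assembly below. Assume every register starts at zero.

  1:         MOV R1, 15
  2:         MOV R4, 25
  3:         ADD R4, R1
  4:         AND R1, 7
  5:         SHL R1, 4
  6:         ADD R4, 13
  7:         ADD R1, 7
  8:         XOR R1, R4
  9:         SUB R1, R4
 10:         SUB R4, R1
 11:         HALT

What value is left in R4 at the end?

40

MOV R1, 15 → R1=15
MOV R4, 25 → R4=25
ADD R4, R1 → R4=25+15=40
AND R1, 7 → R1=15&7=7
SHL R1, 4 → R1=7<<4=112
ADD R4, 13 → R4=40+13=53
ADD R1, 7 → R1=112+7=119
XOR R1, R4 → R1=119^53=66
SUB R1, R4 → R1=66-53=13
SUB R4, R1 → R4=53-13=40
halt.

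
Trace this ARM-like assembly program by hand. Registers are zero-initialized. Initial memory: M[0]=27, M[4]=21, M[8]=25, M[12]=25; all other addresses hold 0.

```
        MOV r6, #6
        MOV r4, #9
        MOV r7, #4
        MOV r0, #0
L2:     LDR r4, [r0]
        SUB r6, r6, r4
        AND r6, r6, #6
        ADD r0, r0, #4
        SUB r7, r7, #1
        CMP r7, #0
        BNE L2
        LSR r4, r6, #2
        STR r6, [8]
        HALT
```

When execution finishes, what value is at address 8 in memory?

r6=6
r4=9
r7=4
r0=0
r4=M[0]=27
r6=6-27=-21
r6=(-21)&6=2
r0=0+4=4
r7=4-1=3
CMP r7, #0  (cmp 3,0)
BNE L2: taken
r4=M[4]=21
r6=2-21=-19
r6=(-19)&6=4
r0=4+4=8
r7=3-1=2
CMP r7, #0  (cmp 2,0)
BNE L2: taken
r4=M[8]=25
r6=4-25=-21
r6=(-21)&6=2
r0=8+4=12
r7=2-1=1
CMP r7, #0  (cmp 1,0)
BNE L2: taken
r4=M[12]=25
r6=2-25=-23
r6=(-23)&6=0
r0=12+4=16
r7=1-1=0
CMP r7, #0  (cmp 0,0)
BNE L2: not taken
r4=0>>2=0
STR r6, [8] → M[8]=0
halt.

0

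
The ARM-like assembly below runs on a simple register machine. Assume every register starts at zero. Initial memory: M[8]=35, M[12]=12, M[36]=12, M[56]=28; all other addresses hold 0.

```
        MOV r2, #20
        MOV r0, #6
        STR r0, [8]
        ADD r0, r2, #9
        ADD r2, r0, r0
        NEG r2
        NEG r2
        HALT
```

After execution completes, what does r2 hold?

MOV r2, #20 → r2=20
MOV r0, #6 → r0=6
STR r0, [8] → M[8]=6
ADD r0, r2, #9 → r0=20+9=29
ADD r2, r0, r0 → r2=29+29=58
NEG r2 → r2=-(58)=-58
NEG r2 → r2=-(-58)=58
halt.

58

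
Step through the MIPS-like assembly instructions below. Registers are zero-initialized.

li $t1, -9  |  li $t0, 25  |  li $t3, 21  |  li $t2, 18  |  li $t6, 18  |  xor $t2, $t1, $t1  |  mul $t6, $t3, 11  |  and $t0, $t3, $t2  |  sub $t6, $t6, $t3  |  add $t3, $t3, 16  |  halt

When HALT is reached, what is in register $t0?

0

li $t1, -9 → $t1=-9
li $t0, 25 → $t0=25
li $t3, 21 → $t3=21
li $t2, 18 → $t2=18
li $t6, 18 → $t6=18
xor $t2, $t1, $t1 → $t2=(-9)^(-9)=0
mul $t6, $t3, 11 → $t6=21*11=231
and $t0, $t3, $t2 → $t0=21&0=0
sub $t6, $t6, $t3 → $t6=231-21=210
add $t3, $t3, 16 → $t3=21+16=37
halt.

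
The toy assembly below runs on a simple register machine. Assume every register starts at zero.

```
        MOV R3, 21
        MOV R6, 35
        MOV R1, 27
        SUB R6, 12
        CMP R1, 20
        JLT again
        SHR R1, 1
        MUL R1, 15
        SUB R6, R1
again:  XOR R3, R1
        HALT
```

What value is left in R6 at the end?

R3=21
R6=35
R1=27
R6=35-12=23
CMP R1, 20  (cmp 27,20)
JLT again: not taken
R1=27>>1=13
R1=13*15=195
R6=23-195=-172
R3=21^195=214
halt.

-172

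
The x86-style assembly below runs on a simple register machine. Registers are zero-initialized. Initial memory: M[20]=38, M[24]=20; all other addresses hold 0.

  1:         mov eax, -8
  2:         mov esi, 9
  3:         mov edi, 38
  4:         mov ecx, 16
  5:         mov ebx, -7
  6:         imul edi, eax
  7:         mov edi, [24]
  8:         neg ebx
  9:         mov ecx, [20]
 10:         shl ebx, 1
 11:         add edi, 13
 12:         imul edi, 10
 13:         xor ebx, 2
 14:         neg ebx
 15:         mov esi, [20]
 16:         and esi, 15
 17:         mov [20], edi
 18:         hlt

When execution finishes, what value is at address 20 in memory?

mov eax, -8 → eax=-8
mov esi, 9 → esi=9
mov edi, 38 → edi=38
mov ecx, 16 → ecx=16
mov ebx, -7 → ebx=-7
imul edi, eax → edi=38*(-8)=-304
mov edi, [24] → edi=M[24]=20
neg ebx → ebx=-(-7)=7
mov ecx, [20] → ecx=M[20]=38
shl ebx, 1 → ebx=7<<1=14
add edi, 13 → edi=20+13=33
imul edi, 10 → edi=33*10=330
xor ebx, 2 → ebx=14^2=12
neg ebx → ebx=-(12)=-12
mov esi, [20] → esi=M[20]=38
and esi, 15 → esi=38&15=6
mov [20], edi → M[20]=330
halt.

330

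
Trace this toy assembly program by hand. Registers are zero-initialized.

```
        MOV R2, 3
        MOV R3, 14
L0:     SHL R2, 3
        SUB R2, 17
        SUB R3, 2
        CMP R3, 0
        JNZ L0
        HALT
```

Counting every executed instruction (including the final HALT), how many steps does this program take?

38

MOV R2, 3 → R2=3
MOV R3, 14 → R3=14
SHL R2, 3 → R2=3<<3=24
SUB R2, 17 → R2=24-17=7
SUB R3, 2 → R3=14-2=12
CMP R3, 0  (cmp 12,0)
JNZ L0: taken
SHL R2, 3 → R2=7<<3=56
SUB R2, 17 → R2=56-17=39
SUB R3, 2 → R3=12-2=10
CMP R3, 0  (cmp 10,0)
JNZ L0: taken
SHL R2, 3 → R2=39<<3=312
SUB R2, 17 → R2=312-17=295
SUB R3, 2 → R3=10-2=8
CMP R3, 0  (cmp 8,0)
JNZ L0: taken
SHL R2, 3 → R2=295<<3=2360
SUB R2, 17 → R2=2360-17=2343
SUB R3, 2 → R3=8-2=6
CMP R3, 0  (cmp 6,0)
JNZ L0: taken
SHL R2, 3 → R2=2343<<3=18744
SUB R2, 17 → R2=18744-17=18727
SUB R3, 2 → R3=6-2=4
CMP R3, 0  (cmp 4,0)
JNZ L0: taken
SHL R2, 3 → R2=18727<<3=149816
SUB R2, 17 → R2=149816-17=149799
SUB R3, 2 → R3=4-2=2
CMP R3, 0  (cmp 2,0)
JNZ L0: taken
SHL R2, 3 → R2=149799<<3=1198392
SUB R2, 17 → R2=1198392-17=1198375
SUB R3, 2 → R3=2-2=0
CMP R3, 0  (cmp 0,0)
JNZ L0: not taken
halt.
Total executed instructions: 38.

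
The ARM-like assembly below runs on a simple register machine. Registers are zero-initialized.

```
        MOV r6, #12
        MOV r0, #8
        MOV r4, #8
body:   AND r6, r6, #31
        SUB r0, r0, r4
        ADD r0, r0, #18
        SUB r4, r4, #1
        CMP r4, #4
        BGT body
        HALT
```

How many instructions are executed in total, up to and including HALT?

MOV r6, #12 → r6=12
MOV r0, #8 → r0=8
MOV r4, #8 → r4=8
AND r6, r6, #31 → r6=12&31=12
SUB r0, r0, r4 → r0=8-8=0
ADD r0, r0, #18 → r0=0+18=18
SUB r4, r4, #1 → r4=8-1=7
CMP r4, #4  (cmp 7,4)
BGT body: taken
AND r6, r6, #31 → r6=12&31=12
SUB r0, r0, r4 → r0=18-7=11
ADD r0, r0, #18 → r0=11+18=29
SUB r4, r4, #1 → r4=7-1=6
CMP r4, #4  (cmp 6,4)
BGT body: taken
AND r6, r6, #31 → r6=12&31=12
SUB r0, r0, r4 → r0=29-6=23
ADD r0, r0, #18 → r0=23+18=41
SUB r4, r4, #1 → r4=6-1=5
CMP r4, #4  (cmp 5,4)
BGT body: taken
AND r6, r6, #31 → r6=12&31=12
SUB r0, r0, r4 → r0=41-5=36
ADD r0, r0, #18 → r0=36+18=54
SUB r4, r4, #1 → r4=5-1=4
CMP r4, #4  (cmp 4,4)
BGT body: not taken
halt.
Total executed instructions: 28.

28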